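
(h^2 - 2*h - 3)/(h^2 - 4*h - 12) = (-h^2 + 2*h + 3)/(-h^2 + 4*h + 12)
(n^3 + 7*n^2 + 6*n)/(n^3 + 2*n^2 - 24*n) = (n + 1)/(n - 4)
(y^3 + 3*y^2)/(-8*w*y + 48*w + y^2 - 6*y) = y^2*(y + 3)/(-8*w*y + 48*w + y^2 - 6*y)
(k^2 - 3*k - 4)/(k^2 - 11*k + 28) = (k + 1)/(k - 7)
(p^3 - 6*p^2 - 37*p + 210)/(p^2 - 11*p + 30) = (p^2 - p - 42)/(p - 6)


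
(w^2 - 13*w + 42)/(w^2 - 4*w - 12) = (w - 7)/(w + 2)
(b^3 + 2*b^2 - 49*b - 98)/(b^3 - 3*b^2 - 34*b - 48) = (b^2 - 49)/(b^2 - 5*b - 24)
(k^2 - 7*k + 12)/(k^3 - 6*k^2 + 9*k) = (k - 4)/(k*(k - 3))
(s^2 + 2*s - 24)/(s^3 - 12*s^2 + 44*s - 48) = (s + 6)/(s^2 - 8*s + 12)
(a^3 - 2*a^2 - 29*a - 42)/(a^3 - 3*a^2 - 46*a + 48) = (a^3 - 2*a^2 - 29*a - 42)/(a^3 - 3*a^2 - 46*a + 48)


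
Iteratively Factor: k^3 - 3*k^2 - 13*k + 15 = (k - 5)*(k^2 + 2*k - 3) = (k - 5)*(k - 1)*(k + 3)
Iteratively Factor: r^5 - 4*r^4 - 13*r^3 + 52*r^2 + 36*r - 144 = (r + 3)*(r^4 - 7*r^3 + 8*r^2 + 28*r - 48) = (r - 3)*(r + 3)*(r^3 - 4*r^2 - 4*r + 16) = (r - 3)*(r - 2)*(r + 3)*(r^2 - 2*r - 8) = (r - 3)*(r - 2)*(r + 2)*(r + 3)*(r - 4)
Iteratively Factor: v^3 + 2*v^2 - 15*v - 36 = (v + 3)*(v^2 - v - 12) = (v - 4)*(v + 3)*(v + 3)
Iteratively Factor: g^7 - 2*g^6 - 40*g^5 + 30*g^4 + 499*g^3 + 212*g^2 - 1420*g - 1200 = (g + 4)*(g^6 - 6*g^5 - 16*g^4 + 94*g^3 + 123*g^2 - 280*g - 300) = (g + 1)*(g + 4)*(g^5 - 7*g^4 - 9*g^3 + 103*g^2 + 20*g - 300) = (g + 1)*(g + 2)*(g + 4)*(g^4 - 9*g^3 + 9*g^2 + 85*g - 150) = (g - 2)*(g + 1)*(g + 2)*(g + 4)*(g^3 - 7*g^2 - 5*g + 75) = (g - 5)*(g - 2)*(g + 1)*(g + 2)*(g + 4)*(g^2 - 2*g - 15) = (g - 5)*(g - 2)*(g + 1)*(g + 2)*(g + 3)*(g + 4)*(g - 5)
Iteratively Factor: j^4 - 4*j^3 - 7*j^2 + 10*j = (j + 2)*(j^3 - 6*j^2 + 5*j) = (j - 5)*(j + 2)*(j^2 - j) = (j - 5)*(j - 1)*(j + 2)*(j)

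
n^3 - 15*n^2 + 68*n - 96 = (n - 8)*(n - 4)*(n - 3)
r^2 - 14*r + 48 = (r - 8)*(r - 6)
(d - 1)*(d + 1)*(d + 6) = d^3 + 6*d^2 - d - 6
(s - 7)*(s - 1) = s^2 - 8*s + 7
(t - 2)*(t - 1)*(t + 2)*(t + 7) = t^4 + 6*t^3 - 11*t^2 - 24*t + 28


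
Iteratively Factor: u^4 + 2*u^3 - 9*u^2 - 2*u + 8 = (u + 4)*(u^3 - 2*u^2 - u + 2) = (u + 1)*(u + 4)*(u^2 - 3*u + 2) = (u - 1)*(u + 1)*(u + 4)*(u - 2)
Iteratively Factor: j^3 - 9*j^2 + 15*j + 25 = (j + 1)*(j^2 - 10*j + 25) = (j - 5)*(j + 1)*(j - 5)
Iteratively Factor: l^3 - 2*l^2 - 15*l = (l)*(l^2 - 2*l - 15) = l*(l - 5)*(l + 3)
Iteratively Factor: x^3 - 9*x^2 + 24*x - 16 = (x - 1)*(x^2 - 8*x + 16) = (x - 4)*(x - 1)*(x - 4)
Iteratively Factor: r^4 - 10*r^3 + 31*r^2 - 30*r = (r - 2)*(r^3 - 8*r^2 + 15*r) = r*(r - 2)*(r^2 - 8*r + 15) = r*(r - 5)*(r - 2)*(r - 3)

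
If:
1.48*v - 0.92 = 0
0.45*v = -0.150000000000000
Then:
No Solution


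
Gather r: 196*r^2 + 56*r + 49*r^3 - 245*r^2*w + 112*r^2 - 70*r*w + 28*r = 49*r^3 + r^2*(308 - 245*w) + r*(84 - 70*w)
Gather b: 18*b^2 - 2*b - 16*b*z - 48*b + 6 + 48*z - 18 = 18*b^2 + b*(-16*z - 50) + 48*z - 12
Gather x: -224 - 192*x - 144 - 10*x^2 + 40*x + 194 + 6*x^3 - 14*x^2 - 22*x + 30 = 6*x^3 - 24*x^2 - 174*x - 144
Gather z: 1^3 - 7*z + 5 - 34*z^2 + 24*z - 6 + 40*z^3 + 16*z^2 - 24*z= 40*z^3 - 18*z^2 - 7*z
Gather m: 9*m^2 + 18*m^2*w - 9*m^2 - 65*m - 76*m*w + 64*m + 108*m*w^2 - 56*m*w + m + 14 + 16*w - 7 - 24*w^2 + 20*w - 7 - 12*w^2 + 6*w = 18*m^2*w + m*(108*w^2 - 132*w) - 36*w^2 + 42*w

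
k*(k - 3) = k^2 - 3*k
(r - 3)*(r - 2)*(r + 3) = r^3 - 2*r^2 - 9*r + 18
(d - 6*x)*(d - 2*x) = d^2 - 8*d*x + 12*x^2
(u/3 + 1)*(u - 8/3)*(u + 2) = u^3/3 + 7*u^2/9 - 22*u/9 - 16/3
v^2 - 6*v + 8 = (v - 4)*(v - 2)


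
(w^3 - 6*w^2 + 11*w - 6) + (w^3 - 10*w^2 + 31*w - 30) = 2*w^3 - 16*w^2 + 42*w - 36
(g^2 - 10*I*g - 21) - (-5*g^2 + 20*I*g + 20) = 6*g^2 - 30*I*g - 41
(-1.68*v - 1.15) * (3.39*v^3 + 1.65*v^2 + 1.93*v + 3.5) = -5.6952*v^4 - 6.6705*v^3 - 5.1399*v^2 - 8.0995*v - 4.025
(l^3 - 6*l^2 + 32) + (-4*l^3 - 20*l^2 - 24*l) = -3*l^3 - 26*l^2 - 24*l + 32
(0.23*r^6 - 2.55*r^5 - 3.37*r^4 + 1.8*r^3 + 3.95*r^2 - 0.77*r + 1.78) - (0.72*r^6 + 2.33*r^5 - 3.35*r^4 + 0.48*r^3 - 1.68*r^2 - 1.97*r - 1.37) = -0.49*r^6 - 4.88*r^5 - 0.02*r^4 + 1.32*r^3 + 5.63*r^2 + 1.2*r + 3.15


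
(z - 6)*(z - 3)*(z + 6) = z^3 - 3*z^2 - 36*z + 108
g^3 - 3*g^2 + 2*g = g*(g - 2)*(g - 1)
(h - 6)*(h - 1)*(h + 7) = h^3 - 43*h + 42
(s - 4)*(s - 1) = s^2 - 5*s + 4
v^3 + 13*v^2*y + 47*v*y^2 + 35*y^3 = (v + y)*(v + 5*y)*(v + 7*y)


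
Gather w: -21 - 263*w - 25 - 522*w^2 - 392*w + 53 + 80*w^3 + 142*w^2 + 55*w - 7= 80*w^3 - 380*w^2 - 600*w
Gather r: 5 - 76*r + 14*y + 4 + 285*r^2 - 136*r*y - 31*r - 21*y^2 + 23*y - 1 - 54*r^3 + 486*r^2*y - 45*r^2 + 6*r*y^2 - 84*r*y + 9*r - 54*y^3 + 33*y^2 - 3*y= -54*r^3 + r^2*(486*y + 240) + r*(6*y^2 - 220*y - 98) - 54*y^3 + 12*y^2 + 34*y + 8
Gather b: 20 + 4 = 24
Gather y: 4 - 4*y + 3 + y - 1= 6 - 3*y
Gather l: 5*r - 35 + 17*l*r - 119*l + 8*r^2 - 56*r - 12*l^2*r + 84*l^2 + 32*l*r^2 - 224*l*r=l^2*(84 - 12*r) + l*(32*r^2 - 207*r - 119) + 8*r^2 - 51*r - 35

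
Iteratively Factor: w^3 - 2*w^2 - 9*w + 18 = (w - 3)*(w^2 + w - 6) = (w - 3)*(w - 2)*(w + 3)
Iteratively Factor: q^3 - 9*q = (q + 3)*(q^2 - 3*q) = (q - 3)*(q + 3)*(q)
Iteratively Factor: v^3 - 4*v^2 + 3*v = (v - 3)*(v^2 - v) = v*(v - 3)*(v - 1)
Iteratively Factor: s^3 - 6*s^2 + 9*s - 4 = (s - 1)*(s^2 - 5*s + 4) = (s - 1)^2*(s - 4)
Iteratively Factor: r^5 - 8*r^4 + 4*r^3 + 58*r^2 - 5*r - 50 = (r - 5)*(r^4 - 3*r^3 - 11*r^2 + 3*r + 10) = (r - 5)^2*(r^3 + 2*r^2 - r - 2) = (r - 5)^2*(r + 1)*(r^2 + r - 2) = (r - 5)^2*(r + 1)*(r + 2)*(r - 1)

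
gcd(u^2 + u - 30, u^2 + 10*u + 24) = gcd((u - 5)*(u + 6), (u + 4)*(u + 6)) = u + 6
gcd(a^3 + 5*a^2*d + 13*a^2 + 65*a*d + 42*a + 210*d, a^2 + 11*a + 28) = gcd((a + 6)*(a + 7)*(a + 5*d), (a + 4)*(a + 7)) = a + 7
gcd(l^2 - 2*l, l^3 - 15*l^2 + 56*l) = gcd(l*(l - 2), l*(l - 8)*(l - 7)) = l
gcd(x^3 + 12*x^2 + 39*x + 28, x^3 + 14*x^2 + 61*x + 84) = x^2 + 11*x + 28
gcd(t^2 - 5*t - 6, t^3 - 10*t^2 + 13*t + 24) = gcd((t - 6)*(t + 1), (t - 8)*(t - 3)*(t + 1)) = t + 1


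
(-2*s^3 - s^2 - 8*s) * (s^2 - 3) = -2*s^5 - s^4 - 2*s^3 + 3*s^2 + 24*s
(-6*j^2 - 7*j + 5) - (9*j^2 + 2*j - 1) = -15*j^2 - 9*j + 6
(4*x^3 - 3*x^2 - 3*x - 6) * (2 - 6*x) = -24*x^4 + 26*x^3 + 12*x^2 + 30*x - 12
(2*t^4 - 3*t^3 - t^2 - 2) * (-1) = -2*t^4 + 3*t^3 + t^2 + 2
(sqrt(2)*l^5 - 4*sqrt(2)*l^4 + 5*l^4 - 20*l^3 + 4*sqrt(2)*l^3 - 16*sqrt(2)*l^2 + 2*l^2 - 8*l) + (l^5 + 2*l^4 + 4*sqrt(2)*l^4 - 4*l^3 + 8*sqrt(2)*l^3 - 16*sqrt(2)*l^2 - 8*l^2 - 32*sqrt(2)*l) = l^5 + sqrt(2)*l^5 + 7*l^4 - 24*l^3 + 12*sqrt(2)*l^3 - 32*sqrt(2)*l^2 - 6*l^2 - 32*sqrt(2)*l - 8*l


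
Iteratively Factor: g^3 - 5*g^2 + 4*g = (g - 4)*(g^2 - g) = (g - 4)*(g - 1)*(g)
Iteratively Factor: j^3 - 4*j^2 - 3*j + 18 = (j + 2)*(j^2 - 6*j + 9) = (j - 3)*(j + 2)*(j - 3)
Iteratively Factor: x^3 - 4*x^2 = (x)*(x^2 - 4*x) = x^2*(x - 4)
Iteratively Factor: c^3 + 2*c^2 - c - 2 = (c + 1)*(c^2 + c - 2) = (c + 1)*(c + 2)*(c - 1)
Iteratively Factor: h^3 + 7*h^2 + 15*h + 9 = (h + 1)*(h^2 + 6*h + 9) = (h + 1)*(h + 3)*(h + 3)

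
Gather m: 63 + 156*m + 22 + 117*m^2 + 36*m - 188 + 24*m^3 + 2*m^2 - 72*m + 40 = 24*m^3 + 119*m^2 + 120*m - 63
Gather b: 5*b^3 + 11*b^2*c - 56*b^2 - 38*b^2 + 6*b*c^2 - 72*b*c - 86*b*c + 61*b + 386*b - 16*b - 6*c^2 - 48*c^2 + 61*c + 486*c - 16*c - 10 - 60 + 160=5*b^3 + b^2*(11*c - 94) + b*(6*c^2 - 158*c + 431) - 54*c^2 + 531*c + 90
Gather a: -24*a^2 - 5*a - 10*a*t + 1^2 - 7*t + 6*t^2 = -24*a^2 + a*(-10*t - 5) + 6*t^2 - 7*t + 1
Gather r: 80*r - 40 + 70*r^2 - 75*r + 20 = 70*r^2 + 5*r - 20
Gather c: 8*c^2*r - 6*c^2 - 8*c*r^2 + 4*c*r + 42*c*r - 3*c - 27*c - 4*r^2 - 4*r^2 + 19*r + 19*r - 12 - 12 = c^2*(8*r - 6) + c*(-8*r^2 + 46*r - 30) - 8*r^2 + 38*r - 24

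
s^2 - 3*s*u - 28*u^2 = (s - 7*u)*(s + 4*u)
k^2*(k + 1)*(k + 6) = k^4 + 7*k^3 + 6*k^2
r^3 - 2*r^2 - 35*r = r*(r - 7)*(r + 5)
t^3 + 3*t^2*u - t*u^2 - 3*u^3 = (t - u)*(t + u)*(t + 3*u)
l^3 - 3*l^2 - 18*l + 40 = (l - 5)*(l - 2)*(l + 4)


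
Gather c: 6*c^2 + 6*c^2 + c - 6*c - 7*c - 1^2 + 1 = 12*c^2 - 12*c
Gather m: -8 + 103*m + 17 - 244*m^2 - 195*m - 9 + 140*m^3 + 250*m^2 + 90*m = 140*m^3 + 6*m^2 - 2*m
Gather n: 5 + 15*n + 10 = 15*n + 15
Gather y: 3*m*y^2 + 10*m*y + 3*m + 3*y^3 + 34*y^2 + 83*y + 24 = 3*m + 3*y^3 + y^2*(3*m + 34) + y*(10*m + 83) + 24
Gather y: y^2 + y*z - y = y^2 + y*(z - 1)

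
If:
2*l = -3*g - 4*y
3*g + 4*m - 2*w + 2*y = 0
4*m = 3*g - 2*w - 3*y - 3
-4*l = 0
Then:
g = -4*y/3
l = 0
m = -5*y/8 - 3/8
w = -9*y/4 - 3/4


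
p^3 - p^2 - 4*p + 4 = (p - 2)*(p - 1)*(p + 2)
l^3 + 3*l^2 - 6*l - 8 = (l - 2)*(l + 1)*(l + 4)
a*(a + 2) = a^2 + 2*a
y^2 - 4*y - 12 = (y - 6)*(y + 2)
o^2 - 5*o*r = o*(o - 5*r)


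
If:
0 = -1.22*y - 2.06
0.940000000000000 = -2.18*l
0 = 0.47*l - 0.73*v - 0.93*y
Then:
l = -0.43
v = 1.87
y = -1.69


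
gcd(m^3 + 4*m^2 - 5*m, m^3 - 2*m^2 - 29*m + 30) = m^2 + 4*m - 5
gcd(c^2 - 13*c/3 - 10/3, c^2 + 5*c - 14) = 1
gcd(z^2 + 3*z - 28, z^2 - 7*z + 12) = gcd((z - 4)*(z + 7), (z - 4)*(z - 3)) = z - 4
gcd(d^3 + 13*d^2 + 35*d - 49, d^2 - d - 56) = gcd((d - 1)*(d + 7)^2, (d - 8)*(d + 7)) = d + 7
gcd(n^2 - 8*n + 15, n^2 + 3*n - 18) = n - 3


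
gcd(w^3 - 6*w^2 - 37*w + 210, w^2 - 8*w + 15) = w - 5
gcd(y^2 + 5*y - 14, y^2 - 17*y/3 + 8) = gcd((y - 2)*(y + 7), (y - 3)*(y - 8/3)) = 1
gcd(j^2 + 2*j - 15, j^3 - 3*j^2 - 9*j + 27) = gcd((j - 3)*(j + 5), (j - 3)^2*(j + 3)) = j - 3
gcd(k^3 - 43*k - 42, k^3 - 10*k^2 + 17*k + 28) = k^2 - 6*k - 7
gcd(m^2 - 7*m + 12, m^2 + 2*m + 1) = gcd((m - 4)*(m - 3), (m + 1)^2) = 1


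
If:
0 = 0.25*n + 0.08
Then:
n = -0.32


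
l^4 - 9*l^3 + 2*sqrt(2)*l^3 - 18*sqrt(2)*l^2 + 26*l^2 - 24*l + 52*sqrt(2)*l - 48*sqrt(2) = (l - 4)*(l - 3)*(l - 2)*(l + 2*sqrt(2))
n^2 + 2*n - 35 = (n - 5)*(n + 7)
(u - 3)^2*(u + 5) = u^3 - u^2 - 21*u + 45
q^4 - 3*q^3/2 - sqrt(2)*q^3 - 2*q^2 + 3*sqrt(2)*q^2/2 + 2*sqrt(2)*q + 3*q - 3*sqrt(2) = (q - 3/2)*(q - sqrt(2))^2*(q + sqrt(2))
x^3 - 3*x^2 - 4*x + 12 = (x - 3)*(x - 2)*(x + 2)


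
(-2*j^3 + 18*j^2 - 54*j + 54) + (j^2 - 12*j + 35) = -2*j^3 + 19*j^2 - 66*j + 89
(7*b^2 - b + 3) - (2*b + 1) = 7*b^2 - 3*b + 2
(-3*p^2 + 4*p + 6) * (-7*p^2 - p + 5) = 21*p^4 - 25*p^3 - 61*p^2 + 14*p + 30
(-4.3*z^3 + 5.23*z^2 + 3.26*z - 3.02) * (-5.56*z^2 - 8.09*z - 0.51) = 23.908*z^5 + 5.7082*z^4 - 58.2433*z^3 - 12.2495*z^2 + 22.7692*z + 1.5402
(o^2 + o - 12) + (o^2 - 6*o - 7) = 2*o^2 - 5*o - 19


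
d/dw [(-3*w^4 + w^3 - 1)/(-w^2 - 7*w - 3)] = (3*w^2*(4*w - 1)*(w^2 + 7*w + 3) - (2*w + 7)*(3*w^4 - w^3 + 1))/(w^2 + 7*w + 3)^2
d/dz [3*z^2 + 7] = 6*z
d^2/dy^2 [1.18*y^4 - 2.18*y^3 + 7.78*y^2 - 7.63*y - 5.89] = 14.16*y^2 - 13.08*y + 15.56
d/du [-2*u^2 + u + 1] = 1 - 4*u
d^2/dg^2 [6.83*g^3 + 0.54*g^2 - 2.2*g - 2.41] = 40.98*g + 1.08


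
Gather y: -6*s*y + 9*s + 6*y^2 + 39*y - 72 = 9*s + 6*y^2 + y*(39 - 6*s) - 72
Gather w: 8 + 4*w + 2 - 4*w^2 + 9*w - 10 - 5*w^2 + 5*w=-9*w^2 + 18*w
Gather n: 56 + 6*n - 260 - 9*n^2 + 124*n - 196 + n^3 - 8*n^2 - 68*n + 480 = n^3 - 17*n^2 + 62*n + 80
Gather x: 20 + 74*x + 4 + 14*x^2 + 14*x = 14*x^2 + 88*x + 24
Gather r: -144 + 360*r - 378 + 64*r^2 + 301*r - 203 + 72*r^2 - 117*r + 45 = 136*r^2 + 544*r - 680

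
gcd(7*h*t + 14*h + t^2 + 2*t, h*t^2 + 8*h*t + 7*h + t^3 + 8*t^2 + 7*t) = 1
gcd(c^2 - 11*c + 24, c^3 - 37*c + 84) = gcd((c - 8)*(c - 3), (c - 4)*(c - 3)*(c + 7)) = c - 3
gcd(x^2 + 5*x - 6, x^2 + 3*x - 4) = x - 1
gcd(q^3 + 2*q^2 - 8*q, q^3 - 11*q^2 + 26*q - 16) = q - 2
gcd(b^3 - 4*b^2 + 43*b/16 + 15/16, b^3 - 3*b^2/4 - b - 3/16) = b + 1/4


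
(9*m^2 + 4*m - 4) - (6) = 9*m^2 + 4*m - 10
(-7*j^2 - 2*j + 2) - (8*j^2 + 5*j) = -15*j^2 - 7*j + 2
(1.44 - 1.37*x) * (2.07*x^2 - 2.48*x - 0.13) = -2.8359*x^3 + 6.3784*x^2 - 3.3931*x - 0.1872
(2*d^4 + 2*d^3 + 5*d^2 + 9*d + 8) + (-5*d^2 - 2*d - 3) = 2*d^4 + 2*d^3 + 7*d + 5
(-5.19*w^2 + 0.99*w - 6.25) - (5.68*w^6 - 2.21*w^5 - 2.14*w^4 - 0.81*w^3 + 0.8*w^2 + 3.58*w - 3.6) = -5.68*w^6 + 2.21*w^5 + 2.14*w^4 + 0.81*w^3 - 5.99*w^2 - 2.59*w - 2.65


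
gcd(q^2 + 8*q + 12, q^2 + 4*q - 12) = q + 6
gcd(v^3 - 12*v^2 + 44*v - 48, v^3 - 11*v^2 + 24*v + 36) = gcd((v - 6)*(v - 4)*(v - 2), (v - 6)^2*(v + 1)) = v - 6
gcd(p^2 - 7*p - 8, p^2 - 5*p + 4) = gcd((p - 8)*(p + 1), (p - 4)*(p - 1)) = 1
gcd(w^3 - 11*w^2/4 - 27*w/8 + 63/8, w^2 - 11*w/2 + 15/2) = w - 3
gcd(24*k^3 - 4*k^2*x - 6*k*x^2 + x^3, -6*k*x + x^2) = -6*k + x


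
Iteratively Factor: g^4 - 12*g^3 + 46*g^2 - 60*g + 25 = (g - 1)*(g^3 - 11*g^2 + 35*g - 25) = (g - 1)^2*(g^2 - 10*g + 25) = (g - 5)*(g - 1)^2*(g - 5)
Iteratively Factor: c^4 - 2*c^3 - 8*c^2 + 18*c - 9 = (c - 1)*(c^3 - c^2 - 9*c + 9) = (c - 1)*(c + 3)*(c^2 - 4*c + 3) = (c - 1)^2*(c + 3)*(c - 3)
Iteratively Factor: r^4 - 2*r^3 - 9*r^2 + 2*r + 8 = (r - 1)*(r^3 - r^2 - 10*r - 8) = (r - 1)*(r + 2)*(r^2 - 3*r - 4) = (r - 1)*(r + 1)*(r + 2)*(r - 4)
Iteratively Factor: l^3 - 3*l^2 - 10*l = (l)*(l^2 - 3*l - 10) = l*(l - 5)*(l + 2)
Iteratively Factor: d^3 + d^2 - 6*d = (d - 2)*(d^2 + 3*d) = (d - 2)*(d + 3)*(d)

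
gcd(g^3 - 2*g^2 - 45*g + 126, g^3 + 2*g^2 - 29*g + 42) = g^2 + 4*g - 21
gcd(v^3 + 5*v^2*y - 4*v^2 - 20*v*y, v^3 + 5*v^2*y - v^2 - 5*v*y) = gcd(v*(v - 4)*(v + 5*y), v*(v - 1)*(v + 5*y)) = v^2 + 5*v*y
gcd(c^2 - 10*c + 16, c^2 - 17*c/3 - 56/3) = c - 8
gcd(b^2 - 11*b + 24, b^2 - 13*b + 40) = b - 8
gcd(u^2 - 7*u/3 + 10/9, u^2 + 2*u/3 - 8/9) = u - 2/3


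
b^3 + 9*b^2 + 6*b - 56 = (b - 2)*(b + 4)*(b + 7)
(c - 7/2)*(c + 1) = c^2 - 5*c/2 - 7/2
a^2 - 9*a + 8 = (a - 8)*(a - 1)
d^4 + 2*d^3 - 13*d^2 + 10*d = d*(d - 2)*(d - 1)*(d + 5)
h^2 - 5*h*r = h*(h - 5*r)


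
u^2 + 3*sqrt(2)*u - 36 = (u - 3*sqrt(2))*(u + 6*sqrt(2))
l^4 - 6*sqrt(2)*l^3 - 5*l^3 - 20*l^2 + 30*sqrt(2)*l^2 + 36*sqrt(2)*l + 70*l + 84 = (l - 6)*(l + 1)*(l - 7*sqrt(2))*(l + sqrt(2))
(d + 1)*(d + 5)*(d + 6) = d^3 + 12*d^2 + 41*d + 30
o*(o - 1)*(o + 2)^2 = o^4 + 3*o^3 - 4*o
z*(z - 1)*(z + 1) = z^3 - z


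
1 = 1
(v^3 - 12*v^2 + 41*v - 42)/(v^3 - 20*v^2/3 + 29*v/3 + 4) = 3*(v^2 - 9*v + 14)/(3*v^2 - 11*v - 4)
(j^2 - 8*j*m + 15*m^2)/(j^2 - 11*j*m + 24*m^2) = (j - 5*m)/(j - 8*m)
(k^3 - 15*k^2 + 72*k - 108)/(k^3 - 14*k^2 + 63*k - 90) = (k - 6)/(k - 5)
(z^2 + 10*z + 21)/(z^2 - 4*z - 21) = (z + 7)/(z - 7)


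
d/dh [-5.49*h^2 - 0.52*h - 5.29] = -10.98*h - 0.52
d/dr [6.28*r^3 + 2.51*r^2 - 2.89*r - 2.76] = 18.84*r^2 + 5.02*r - 2.89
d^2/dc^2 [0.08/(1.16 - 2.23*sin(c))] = (0.397832*sin(c)^2 + 0.206944*sin(c) - 0.795664)/(2.23*sin(c) - 1.16)^3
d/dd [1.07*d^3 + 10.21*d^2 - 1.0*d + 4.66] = 3.21*d^2 + 20.42*d - 1.0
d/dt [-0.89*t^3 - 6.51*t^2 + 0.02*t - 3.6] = -2.67*t^2 - 13.02*t + 0.02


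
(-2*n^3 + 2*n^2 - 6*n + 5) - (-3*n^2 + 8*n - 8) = -2*n^3 + 5*n^2 - 14*n + 13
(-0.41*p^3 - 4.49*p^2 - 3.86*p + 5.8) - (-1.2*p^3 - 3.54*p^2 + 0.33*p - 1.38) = 0.79*p^3 - 0.95*p^2 - 4.19*p + 7.18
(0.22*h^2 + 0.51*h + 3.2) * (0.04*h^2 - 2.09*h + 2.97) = 0.0088*h^4 - 0.4394*h^3 - 0.2845*h^2 - 5.1733*h + 9.504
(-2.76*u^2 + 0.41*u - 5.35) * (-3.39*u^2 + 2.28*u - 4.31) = 9.3564*u^4 - 7.6827*u^3 + 30.9669*u^2 - 13.9651*u + 23.0585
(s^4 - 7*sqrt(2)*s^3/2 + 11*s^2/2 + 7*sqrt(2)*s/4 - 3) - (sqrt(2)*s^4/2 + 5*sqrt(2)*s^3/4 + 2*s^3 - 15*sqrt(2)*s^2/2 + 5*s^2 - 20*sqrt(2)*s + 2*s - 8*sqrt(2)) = -sqrt(2)*s^4/2 + s^4 - 19*sqrt(2)*s^3/4 - 2*s^3 + s^2/2 + 15*sqrt(2)*s^2/2 - 2*s + 87*sqrt(2)*s/4 - 3 + 8*sqrt(2)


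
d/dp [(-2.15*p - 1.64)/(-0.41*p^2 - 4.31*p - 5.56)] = (-0.8815*p^2 - 1.3448*p + 4.8856)/(0.1681*p^4 + 3.5342*p^3 + 23.1353*p^2 + 47.9272*p + 30.9136)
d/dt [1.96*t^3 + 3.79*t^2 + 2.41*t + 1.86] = 5.88*t^2 + 7.58*t + 2.41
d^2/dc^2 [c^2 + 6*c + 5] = 2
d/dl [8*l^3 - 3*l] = 24*l^2 - 3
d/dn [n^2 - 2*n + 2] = 2*n - 2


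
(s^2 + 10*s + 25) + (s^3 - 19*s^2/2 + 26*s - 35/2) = s^3 - 17*s^2/2 + 36*s + 15/2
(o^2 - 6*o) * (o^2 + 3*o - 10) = o^4 - 3*o^3 - 28*o^2 + 60*o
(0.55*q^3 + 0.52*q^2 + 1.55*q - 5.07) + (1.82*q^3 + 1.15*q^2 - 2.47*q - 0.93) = 2.37*q^3 + 1.67*q^2 - 0.92*q - 6.0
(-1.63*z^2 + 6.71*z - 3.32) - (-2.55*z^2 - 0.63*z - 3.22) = 0.92*z^2 + 7.34*z - 0.0999999999999996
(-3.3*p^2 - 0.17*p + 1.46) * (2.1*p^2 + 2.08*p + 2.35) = -6.93*p^4 - 7.221*p^3 - 5.0426*p^2 + 2.6373*p + 3.431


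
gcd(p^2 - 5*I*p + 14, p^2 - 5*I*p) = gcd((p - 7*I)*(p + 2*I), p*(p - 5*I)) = 1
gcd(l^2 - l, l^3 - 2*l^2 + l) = l^2 - l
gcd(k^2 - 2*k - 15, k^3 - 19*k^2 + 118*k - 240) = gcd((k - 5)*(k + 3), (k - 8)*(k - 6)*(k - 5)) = k - 5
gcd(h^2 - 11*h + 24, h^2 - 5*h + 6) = h - 3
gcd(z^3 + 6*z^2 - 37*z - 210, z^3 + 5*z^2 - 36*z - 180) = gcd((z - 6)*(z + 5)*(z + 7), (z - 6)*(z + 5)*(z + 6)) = z^2 - z - 30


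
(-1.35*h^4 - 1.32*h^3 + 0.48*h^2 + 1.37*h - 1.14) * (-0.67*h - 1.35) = 0.9045*h^5 + 2.7069*h^4 + 1.4604*h^3 - 1.5659*h^2 - 1.0857*h + 1.539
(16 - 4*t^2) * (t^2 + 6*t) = -4*t^4 - 24*t^3 + 16*t^2 + 96*t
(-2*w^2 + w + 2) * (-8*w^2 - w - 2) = 16*w^4 - 6*w^3 - 13*w^2 - 4*w - 4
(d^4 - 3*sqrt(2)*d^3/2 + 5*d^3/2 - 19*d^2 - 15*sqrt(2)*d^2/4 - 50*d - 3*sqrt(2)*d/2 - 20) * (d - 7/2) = d^5 - 3*sqrt(2)*d^4/2 - d^4 - 111*d^3/4 + 3*sqrt(2)*d^3/2 + 93*sqrt(2)*d^2/8 + 33*d^2/2 + 21*sqrt(2)*d/4 + 155*d + 70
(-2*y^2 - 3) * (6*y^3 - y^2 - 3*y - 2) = -12*y^5 + 2*y^4 - 12*y^3 + 7*y^2 + 9*y + 6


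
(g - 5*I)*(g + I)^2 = g^3 - 3*I*g^2 + 9*g + 5*I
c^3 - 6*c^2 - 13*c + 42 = (c - 7)*(c - 2)*(c + 3)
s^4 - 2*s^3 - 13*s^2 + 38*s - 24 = (s - 3)*(s - 2)*(s - 1)*(s + 4)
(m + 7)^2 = m^2 + 14*m + 49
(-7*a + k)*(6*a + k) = -42*a^2 - a*k + k^2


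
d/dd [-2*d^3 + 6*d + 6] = 6 - 6*d^2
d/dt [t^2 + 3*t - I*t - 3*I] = 2*t + 3 - I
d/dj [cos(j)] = -sin(j)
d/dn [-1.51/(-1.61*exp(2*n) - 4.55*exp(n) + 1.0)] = (-4.8622*exp(n) - 6.8705)*exp(n)/(1.61*exp(2*n) + 4.55*exp(n) - 1.0)^2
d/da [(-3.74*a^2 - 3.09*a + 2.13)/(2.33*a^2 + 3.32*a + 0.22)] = (-5.21709999999999*a^2 - 11.5714*a - 7.7514)/(5.4289*a^4 + 15.4712*a^3 + 12.0476*a^2 + 1.4608*a + 0.0484)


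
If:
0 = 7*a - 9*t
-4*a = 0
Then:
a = 0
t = 0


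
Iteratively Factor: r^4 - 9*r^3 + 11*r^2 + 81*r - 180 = (r - 4)*(r^3 - 5*r^2 - 9*r + 45) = (r - 4)*(r + 3)*(r^2 - 8*r + 15) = (r - 5)*(r - 4)*(r + 3)*(r - 3)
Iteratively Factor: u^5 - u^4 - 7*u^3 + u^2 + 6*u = (u + 1)*(u^4 - 2*u^3 - 5*u^2 + 6*u) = u*(u + 1)*(u^3 - 2*u^2 - 5*u + 6) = u*(u - 3)*(u + 1)*(u^2 + u - 2) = u*(u - 3)*(u + 1)*(u + 2)*(u - 1)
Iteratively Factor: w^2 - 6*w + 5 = (w - 1)*(w - 5)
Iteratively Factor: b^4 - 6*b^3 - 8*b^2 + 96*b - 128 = (b - 4)*(b^3 - 2*b^2 - 16*b + 32) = (b - 4)*(b + 4)*(b^2 - 6*b + 8) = (b - 4)^2*(b + 4)*(b - 2)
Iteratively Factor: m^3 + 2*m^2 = (m)*(m^2 + 2*m) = m*(m + 2)*(m)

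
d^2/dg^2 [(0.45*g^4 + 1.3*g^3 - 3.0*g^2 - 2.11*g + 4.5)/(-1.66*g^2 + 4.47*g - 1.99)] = (-2.48004*g^6 + 20.03454*g^5 - 62.86761*g^4 + 76.8344919999998*g^3 - 85.8636*g^2 + 127.635576*g - 88.798734)/(4.574296*g^6 - 36.952596*g^5 + 115.955814*g^4 - 177.911811*g^3 + 139.007271*g^2 - 53.104941*g + 7.880599)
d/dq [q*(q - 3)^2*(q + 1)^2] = 5*q^4 - 16*q^3 - 6*q^2 + 24*q + 9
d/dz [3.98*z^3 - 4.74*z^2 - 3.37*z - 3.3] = 11.94*z^2 - 9.48*z - 3.37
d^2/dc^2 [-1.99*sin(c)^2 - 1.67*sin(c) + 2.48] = 1.67*sin(c) - 3.98*cos(2*c)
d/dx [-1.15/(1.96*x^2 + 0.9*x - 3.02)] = (4.508*x + 1.035)/(1.96*x^2 + 0.9*x - 3.02)^2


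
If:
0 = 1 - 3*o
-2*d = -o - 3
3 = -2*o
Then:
No Solution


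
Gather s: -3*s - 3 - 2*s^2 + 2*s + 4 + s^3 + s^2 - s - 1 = s^3 - s^2 - 2*s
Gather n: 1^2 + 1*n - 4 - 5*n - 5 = -4*n - 8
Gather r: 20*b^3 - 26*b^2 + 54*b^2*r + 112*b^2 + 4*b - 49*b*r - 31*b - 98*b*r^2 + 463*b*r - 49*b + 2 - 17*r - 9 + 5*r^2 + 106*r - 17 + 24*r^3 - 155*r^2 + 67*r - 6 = 20*b^3 + 86*b^2 - 76*b + 24*r^3 + r^2*(-98*b - 150) + r*(54*b^2 + 414*b + 156) - 30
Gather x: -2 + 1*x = x - 2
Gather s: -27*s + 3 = 3 - 27*s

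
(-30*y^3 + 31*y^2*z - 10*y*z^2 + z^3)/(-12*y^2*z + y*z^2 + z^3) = (10*y^2 - 7*y*z + z^2)/(z*(4*y + z))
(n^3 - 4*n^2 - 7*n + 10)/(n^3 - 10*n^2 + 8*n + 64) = (n^2 - 6*n + 5)/(n^2 - 12*n + 32)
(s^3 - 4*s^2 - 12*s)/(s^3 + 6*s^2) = (s^2 - 4*s - 12)/(s*(s + 6))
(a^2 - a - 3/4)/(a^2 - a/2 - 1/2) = (a - 3/2)/(a - 1)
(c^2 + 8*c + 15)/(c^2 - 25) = (c + 3)/(c - 5)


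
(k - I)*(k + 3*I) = k^2 + 2*I*k + 3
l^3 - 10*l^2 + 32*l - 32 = (l - 4)^2*(l - 2)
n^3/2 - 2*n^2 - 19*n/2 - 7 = (n/2 + 1)*(n - 7)*(n + 1)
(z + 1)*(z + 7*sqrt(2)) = z^2 + z + 7*sqrt(2)*z + 7*sqrt(2)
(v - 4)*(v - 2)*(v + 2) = v^3 - 4*v^2 - 4*v + 16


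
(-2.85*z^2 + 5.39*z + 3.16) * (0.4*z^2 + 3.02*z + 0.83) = -1.14*z^4 - 6.451*z^3 + 15.1763*z^2 + 14.0169*z + 2.6228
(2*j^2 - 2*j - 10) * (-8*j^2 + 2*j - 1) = -16*j^4 + 20*j^3 + 74*j^2 - 18*j + 10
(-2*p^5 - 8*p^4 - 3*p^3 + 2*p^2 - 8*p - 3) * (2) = -4*p^5 - 16*p^4 - 6*p^3 + 4*p^2 - 16*p - 6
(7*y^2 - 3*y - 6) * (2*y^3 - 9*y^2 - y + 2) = 14*y^5 - 69*y^4 + 8*y^3 + 71*y^2 - 12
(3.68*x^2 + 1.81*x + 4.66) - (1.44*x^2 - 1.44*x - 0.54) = 2.24*x^2 + 3.25*x + 5.2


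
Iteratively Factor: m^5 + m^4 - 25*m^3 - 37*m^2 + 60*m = (m + 4)*(m^4 - 3*m^3 - 13*m^2 + 15*m) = (m - 1)*(m + 4)*(m^3 - 2*m^2 - 15*m) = (m - 5)*(m - 1)*(m + 4)*(m^2 + 3*m) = m*(m - 5)*(m - 1)*(m + 4)*(m + 3)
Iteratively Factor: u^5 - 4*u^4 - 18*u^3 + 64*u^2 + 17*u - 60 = (u + 1)*(u^4 - 5*u^3 - 13*u^2 + 77*u - 60) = (u - 3)*(u + 1)*(u^3 - 2*u^2 - 19*u + 20) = (u - 3)*(u - 1)*(u + 1)*(u^2 - u - 20) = (u - 3)*(u - 1)*(u + 1)*(u + 4)*(u - 5)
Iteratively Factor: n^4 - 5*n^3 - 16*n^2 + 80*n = (n - 4)*(n^3 - n^2 - 20*n) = n*(n - 4)*(n^2 - n - 20) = n*(n - 5)*(n - 4)*(n + 4)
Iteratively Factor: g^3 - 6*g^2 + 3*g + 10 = (g + 1)*(g^2 - 7*g + 10) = (g - 2)*(g + 1)*(g - 5)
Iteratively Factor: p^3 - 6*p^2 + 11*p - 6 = (p - 1)*(p^2 - 5*p + 6) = (p - 3)*(p - 1)*(p - 2)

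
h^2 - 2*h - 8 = (h - 4)*(h + 2)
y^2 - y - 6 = (y - 3)*(y + 2)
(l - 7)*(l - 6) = l^2 - 13*l + 42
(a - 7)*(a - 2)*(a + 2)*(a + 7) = a^4 - 53*a^2 + 196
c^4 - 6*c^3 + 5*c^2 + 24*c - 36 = (c - 3)^2*(c - 2)*(c + 2)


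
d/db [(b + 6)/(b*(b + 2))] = (-b^2 - 12*b - 12)/(b^2*(b^2 + 4*b + 4))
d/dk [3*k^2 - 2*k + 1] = 6*k - 2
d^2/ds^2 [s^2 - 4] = 2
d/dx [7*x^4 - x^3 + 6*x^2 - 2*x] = 28*x^3 - 3*x^2 + 12*x - 2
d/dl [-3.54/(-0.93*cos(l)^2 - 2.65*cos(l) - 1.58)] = (6.5844*cos(l) + 9.381)*sin(l)/(0.93*cos(l)^2 + 2.65*cos(l) + 1.58)^2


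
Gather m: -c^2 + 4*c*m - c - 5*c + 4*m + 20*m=-c^2 - 6*c + m*(4*c + 24)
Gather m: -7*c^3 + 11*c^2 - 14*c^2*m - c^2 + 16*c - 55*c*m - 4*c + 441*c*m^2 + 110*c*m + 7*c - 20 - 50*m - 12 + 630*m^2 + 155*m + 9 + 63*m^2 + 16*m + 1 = -7*c^3 + 10*c^2 + 19*c + m^2*(441*c + 693) + m*(-14*c^2 + 55*c + 121) - 22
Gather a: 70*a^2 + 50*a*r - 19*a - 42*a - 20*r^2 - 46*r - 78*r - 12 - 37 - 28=70*a^2 + a*(50*r - 61) - 20*r^2 - 124*r - 77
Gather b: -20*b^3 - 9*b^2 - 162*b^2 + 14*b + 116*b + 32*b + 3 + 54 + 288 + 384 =-20*b^3 - 171*b^2 + 162*b + 729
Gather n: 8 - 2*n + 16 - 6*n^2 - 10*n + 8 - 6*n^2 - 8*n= -12*n^2 - 20*n + 32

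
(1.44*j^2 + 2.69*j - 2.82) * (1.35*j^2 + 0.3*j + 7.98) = 1.944*j^4 + 4.0635*j^3 + 8.4912*j^2 + 20.6202*j - 22.5036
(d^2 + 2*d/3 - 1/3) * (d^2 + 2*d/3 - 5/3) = d^4 + 4*d^3/3 - 14*d^2/9 - 4*d/3 + 5/9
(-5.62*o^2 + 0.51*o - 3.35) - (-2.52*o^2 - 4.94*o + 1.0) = -3.1*o^2 + 5.45*o - 4.35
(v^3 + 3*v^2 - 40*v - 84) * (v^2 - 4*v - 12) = v^5 - v^4 - 64*v^3 + 40*v^2 + 816*v + 1008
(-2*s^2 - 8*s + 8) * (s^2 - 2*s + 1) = -2*s^4 - 4*s^3 + 22*s^2 - 24*s + 8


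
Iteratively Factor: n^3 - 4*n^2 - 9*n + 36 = (n - 4)*(n^2 - 9) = (n - 4)*(n + 3)*(n - 3)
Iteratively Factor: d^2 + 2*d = (d + 2)*(d)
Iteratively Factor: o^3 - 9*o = (o)*(o^2 - 9) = o*(o + 3)*(o - 3)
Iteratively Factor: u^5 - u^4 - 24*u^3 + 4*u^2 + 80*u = (u - 5)*(u^4 + 4*u^3 - 4*u^2 - 16*u) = (u - 5)*(u + 2)*(u^3 + 2*u^2 - 8*u) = (u - 5)*(u + 2)*(u + 4)*(u^2 - 2*u) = u*(u - 5)*(u + 2)*(u + 4)*(u - 2)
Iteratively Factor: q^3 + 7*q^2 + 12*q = (q)*(q^2 + 7*q + 12) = q*(q + 3)*(q + 4)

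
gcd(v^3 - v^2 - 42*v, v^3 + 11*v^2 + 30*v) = v^2 + 6*v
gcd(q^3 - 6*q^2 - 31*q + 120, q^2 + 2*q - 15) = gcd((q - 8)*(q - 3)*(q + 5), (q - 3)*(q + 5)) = q^2 + 2*q - 15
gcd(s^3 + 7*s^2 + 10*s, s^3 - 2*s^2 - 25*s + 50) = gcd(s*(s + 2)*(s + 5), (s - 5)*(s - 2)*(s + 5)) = s + 5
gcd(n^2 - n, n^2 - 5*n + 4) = n - 1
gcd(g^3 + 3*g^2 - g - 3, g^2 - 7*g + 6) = g - 1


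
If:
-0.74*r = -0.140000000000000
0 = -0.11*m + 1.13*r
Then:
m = 1.94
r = 0.19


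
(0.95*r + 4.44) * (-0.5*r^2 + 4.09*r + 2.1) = -0.475*r^3 + 1.6655*r^2 + 20.1546*r + 9.324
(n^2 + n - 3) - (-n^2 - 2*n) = 2*n^2 + 3*n - 3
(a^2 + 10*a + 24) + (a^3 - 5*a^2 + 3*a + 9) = a^3 - 4*a^2 + 13*a + 33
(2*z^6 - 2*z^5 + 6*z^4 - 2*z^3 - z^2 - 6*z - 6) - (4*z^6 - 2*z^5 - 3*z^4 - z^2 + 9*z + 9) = -2*z^6 + 9*z^4 - 2*z^3 - 15*z - 15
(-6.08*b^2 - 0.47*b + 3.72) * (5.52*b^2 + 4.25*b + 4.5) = -33.5616*b^4 - 28.4344*b^3 - 8.8231*b^2 + 13.695*b + 16.74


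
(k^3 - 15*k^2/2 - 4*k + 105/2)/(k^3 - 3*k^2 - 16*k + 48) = (2*k^2 - 9*k - 35)/(2*(k^2 - 16))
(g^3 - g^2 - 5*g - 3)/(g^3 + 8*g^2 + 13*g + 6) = (g - 3)/(g + 6)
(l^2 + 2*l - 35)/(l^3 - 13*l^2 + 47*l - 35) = (l + 7)/(l^2 - 8*l + 7)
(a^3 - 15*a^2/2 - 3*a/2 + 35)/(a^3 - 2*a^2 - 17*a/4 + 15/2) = 2*(a - 7)/(2*a - 3)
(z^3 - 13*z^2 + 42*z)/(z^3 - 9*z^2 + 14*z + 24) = z*(z - 7)/(z^2 - 3*z - 4)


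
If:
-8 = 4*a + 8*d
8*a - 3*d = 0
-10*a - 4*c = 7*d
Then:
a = -6/19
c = 43/19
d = -16/19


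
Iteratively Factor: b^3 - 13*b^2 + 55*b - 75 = (b - 3)*(b^2 - 10*b + 25) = (b - 5)*(b - 3)*(b - 5)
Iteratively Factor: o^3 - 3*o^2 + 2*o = (o - 1)*(o^2 - 2*o) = o*(o - 1)*(o - 2)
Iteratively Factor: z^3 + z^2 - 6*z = (z - 2)*(z^2 + 3*z) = (z - 2)*(z + 3)*(z)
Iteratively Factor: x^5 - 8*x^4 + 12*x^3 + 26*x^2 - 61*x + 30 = (x + 2)*(x^4 - 10*x^3 + 32*x^2 - 38*x + 15) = (x - 1)*(x + 2)*(x^3 - 9*x^2 + 23*x - 15) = (x - 3)*(x - 1)*(x + 2)*(x^2 - 6*x + 5) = (x - 3)*(x - 1)^2*(x + 2)*(x - 5)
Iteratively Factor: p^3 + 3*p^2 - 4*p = (p + 4)*(p^2 - p) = p*(p + 4)*(p - 1)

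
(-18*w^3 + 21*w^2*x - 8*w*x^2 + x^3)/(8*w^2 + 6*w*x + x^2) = (-18*w^3 + 21*w^2*x - 8*w*x^2 + x^3)/(8*w^2 + 6*w*x + x^2)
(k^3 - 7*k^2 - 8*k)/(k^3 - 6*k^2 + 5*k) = (k^2 - 7*k - 8)/(k^2 - 6*k + 5)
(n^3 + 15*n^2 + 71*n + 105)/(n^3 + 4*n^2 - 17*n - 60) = (n + 7)/(n - 4)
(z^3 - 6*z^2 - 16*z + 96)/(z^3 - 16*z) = (z - 6)/z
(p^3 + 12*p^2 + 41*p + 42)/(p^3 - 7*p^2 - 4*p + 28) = (p^2 + 10*p + 21)/(p^2 - 9*p + 14)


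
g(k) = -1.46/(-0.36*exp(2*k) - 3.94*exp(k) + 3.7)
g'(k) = -1.46*(0.72*exp(2*k) + 3.94*exp(k))/(-0.36*exp(2*k) - 3.94*exp(k) + 3.7)^2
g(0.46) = 0.42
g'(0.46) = -0.99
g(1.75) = 0.05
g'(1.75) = -0.07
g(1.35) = 0.09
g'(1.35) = -0.13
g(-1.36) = -0.55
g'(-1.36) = -0.22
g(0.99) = 0.15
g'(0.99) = -0.26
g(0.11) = 1.27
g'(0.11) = -5.88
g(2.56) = 0.01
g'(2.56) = -0.02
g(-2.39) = -0.44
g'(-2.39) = -0.05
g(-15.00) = -0.39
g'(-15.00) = 0.00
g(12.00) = 0.00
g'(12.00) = 0.00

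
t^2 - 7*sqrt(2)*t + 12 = (t - 6*sqrt(2))*(t - sqrt(2))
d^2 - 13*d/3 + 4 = (d - 3)*(d - 4/3)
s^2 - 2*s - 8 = (s - 4)*(s + 2)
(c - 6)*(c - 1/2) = c^2 - 13*c/2 + 3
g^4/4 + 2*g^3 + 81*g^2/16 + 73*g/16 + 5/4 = (g/4 + 1)*(g + 1/2)*(g + 1)*(g + 5/2)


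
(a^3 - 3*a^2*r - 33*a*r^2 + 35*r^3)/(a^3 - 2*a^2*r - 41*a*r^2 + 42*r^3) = (a + 5*r)/(a + 6*r)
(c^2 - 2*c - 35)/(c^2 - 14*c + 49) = (c + 5)/(c - 7)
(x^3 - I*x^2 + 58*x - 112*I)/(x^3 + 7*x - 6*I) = (x^2 + I*x + 56)/(x^2 + 2*I*x + 3)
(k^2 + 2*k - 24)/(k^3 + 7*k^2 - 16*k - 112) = (k + 6)/(k^2 + 11*k + 28)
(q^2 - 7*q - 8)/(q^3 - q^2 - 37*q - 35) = (q - 8)/(q^2 - 2*q - 35)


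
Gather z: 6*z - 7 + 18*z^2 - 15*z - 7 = 18*z^2 - 9*z - 14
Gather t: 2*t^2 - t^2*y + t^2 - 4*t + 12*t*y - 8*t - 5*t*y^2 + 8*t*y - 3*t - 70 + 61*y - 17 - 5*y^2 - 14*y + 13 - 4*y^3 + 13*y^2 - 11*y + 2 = t^2*(3 - y) + t*(-5*y^2 + 20*y - 15) - 4*y^3 + 8*y^2 + 36*y - 72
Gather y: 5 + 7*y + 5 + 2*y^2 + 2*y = 2*y^2 + 9*y + 10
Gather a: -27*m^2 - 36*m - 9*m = -27*m^2 - 45*m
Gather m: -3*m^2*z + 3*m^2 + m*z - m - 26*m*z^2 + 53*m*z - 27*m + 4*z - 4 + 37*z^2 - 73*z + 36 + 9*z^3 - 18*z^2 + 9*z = m^2*(3 - 3*z) + m*(-26*z^2 + 54*z - 28) + 9*z^3 + 19*z^2 - 60*z + 32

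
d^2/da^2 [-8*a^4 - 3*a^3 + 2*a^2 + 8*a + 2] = -96*a^2 - 18*a + 4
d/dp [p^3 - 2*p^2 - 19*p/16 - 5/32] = 3*p^2 - 4*p - 19/16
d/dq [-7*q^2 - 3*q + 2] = -14*q - 3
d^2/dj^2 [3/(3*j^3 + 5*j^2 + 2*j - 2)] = 6*(-(9*j + 5)*(3*j^3 + 5*j^2 + 2*j - 2) + (9*j^2 + 10*j + 2)^2)/(3*j^3 + 5*j^2 + 2*j - 2)^3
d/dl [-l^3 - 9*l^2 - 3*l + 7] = -3*l^2 - 18*l - 3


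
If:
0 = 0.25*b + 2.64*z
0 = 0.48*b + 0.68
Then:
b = -1.42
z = 0.13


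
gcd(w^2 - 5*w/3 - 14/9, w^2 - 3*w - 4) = 1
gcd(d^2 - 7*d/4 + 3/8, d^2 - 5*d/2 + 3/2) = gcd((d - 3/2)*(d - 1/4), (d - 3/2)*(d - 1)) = d - 3/2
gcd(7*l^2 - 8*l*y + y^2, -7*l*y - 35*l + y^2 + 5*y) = -7*l + y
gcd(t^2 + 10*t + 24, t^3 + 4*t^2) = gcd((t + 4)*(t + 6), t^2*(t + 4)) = t + 4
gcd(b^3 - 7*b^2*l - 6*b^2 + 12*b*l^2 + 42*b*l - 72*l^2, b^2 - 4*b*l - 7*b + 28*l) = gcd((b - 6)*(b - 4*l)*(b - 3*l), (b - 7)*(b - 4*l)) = b - 4*l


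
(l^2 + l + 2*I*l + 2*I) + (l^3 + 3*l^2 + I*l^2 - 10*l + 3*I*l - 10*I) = l^3 + 4*l^2 + I*l^2 - 9*l + 5*I*l - 8*I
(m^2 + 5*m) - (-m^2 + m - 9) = 2*m^2 + 4*m + 9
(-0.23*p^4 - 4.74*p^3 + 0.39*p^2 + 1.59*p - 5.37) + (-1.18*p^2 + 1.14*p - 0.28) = -0.23*p^4 - 4.74*p^3 - 0.79*p^2 + 2.73*p - 5.65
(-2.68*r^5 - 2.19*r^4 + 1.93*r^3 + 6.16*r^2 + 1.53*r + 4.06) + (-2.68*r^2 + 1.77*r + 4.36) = -2.68*r^5 - 2.19*r^4 + 1.93*r^3 + 3.48*r^2 + 3.3*r + 8.42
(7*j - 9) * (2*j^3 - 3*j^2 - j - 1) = 14*j^4 - 39*j^3 + 20*j^2 + 2*j + 9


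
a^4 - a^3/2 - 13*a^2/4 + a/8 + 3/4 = (a - 2)*(a - 1/2)*(a + 1/2)*(a + 3/2)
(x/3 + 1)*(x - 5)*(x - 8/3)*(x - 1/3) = x^4/3 - 5*x^3/3 - 73*x^2/27 + 389*x/27 - 40/9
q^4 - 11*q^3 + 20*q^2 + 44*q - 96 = (q - 8)*(q - 3)*(q - 2)*(q + 2)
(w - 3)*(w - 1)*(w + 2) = w^3 - 2*w^2 - 5*w + 6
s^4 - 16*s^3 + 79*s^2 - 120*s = s*(s - 8)*(s - 5)*(s - 3)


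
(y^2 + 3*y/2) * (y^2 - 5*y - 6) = y^4 - 7*y^3/2 - 27*y^2/2 - 9*y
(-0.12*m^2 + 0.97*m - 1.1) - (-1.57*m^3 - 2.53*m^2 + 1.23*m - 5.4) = 1.57*m^3 + 2.41*m^2 - 0.26*m + 4.3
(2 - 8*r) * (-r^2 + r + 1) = 8*r^3 - 10*r^2 - 6*r + 2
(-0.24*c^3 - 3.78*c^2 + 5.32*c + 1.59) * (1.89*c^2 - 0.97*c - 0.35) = -0.4536*c^5 - 6.9114*c^4 + 13.8054*c^3 - 0.8323*c^2 - 3.4043*c - 0.5565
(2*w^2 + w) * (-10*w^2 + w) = -20*w^4 - 8*w^3 + w^2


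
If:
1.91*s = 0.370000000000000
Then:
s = 0.19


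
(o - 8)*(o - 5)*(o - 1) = o^3 - 14*o^2 + 53*o - 40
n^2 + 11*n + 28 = (n + 4)*(n + 7)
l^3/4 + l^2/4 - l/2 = l*(l/4 + 1/2)*(l - 1)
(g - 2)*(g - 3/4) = g^2 - 11*g/4 + 3/2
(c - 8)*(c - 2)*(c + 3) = c^3 - 7*c^2 - 14*c + 48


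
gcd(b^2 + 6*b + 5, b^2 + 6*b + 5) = b^2 + 6*b + 5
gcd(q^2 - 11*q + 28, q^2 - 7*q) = q - 7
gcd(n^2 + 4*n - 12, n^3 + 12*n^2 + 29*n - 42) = n + 6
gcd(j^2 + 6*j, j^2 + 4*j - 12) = j + 6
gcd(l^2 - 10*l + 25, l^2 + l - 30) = l - 5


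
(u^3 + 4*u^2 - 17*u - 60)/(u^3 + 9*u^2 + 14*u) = (u^3 + 4*u^2 - 17*u - 60)/(u*(u^2 + 9*u + 14))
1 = 1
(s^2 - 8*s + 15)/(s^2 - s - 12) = (-s^2 + 8*s - 15)/(-s^2 + s + 12)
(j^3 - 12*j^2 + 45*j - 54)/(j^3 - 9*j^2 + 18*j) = (j - 3)/j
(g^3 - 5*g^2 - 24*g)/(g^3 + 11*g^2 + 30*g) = (g^2 - 5*g - 24)/(g^2 + 11*g + 30)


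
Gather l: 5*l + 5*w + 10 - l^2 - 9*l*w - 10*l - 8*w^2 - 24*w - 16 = -l^2 + l*(-9*w - 5) - 8*w^2 - 19*w - 6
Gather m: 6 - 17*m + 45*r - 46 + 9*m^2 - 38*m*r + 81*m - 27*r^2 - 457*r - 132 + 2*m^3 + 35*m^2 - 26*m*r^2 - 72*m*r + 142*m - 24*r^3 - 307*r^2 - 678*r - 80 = 2*m^3 + 44*m^2 + m*(-26*r^2 - 110*r + 206) - 24*r^3 - 334*r^2 - 1090*r - 252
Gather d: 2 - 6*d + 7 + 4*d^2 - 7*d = 4*d^2 - 13*d + 9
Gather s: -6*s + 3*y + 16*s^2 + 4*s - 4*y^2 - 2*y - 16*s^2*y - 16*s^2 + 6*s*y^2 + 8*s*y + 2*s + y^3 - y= -16*s^2*y + s*(6*y^2 + 8*y) + y^3 - 4*y^2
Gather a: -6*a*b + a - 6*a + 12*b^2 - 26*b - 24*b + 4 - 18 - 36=a*(-6*b - 5) + 12*b^2 - 50*b - 50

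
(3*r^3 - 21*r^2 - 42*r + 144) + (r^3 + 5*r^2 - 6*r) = 4*r^3 - 16*r^2 - 48*r + 144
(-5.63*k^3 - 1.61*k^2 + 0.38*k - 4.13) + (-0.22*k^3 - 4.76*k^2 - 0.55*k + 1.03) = -5.85*k^3 - 6.37*k^2 - 0.17*k - 3.1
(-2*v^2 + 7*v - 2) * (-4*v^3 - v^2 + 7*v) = 8*v^5 - 26*v^4 - 13*v^3 + 51*v^2 - 14*v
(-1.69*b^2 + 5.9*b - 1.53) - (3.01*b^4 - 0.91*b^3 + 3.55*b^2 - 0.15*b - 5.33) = -3.01*b^4 + 0.91*b^3 - 5.24*b^2 + 6.05*b + 3.8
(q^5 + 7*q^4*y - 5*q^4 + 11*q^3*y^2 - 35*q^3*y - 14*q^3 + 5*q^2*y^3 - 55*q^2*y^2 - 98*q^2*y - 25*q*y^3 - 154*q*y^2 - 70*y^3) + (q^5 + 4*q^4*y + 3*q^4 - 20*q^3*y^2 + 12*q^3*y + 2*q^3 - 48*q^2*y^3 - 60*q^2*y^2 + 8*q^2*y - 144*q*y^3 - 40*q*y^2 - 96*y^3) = 2*q^5 + 11*q^4*y - 2*q^4 - 9*q^3*y^2 - 23*q^3*y - 12*q^3 - 43*q^2*y^3 - 115*q^2*y^2 - 90*q^2*y - 169*q*y^3 - 194*q*y^2 - 166*y^3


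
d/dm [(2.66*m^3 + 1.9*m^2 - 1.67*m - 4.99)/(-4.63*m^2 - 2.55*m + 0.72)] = (-12.3158*m^4 - 13.566*m^3 - 6.8315*m^2 - 43.4714*m - 13.9269)/(21.4369*m^4 + 23.613*m^3 - 0.1647*m^2 - 3.672*m + 0.5184)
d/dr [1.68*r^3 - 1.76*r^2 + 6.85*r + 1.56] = 5.04*r^2 - 3.52*r + 6.85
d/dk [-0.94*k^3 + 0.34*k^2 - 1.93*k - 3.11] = -2.82*k^2 + 0.68*k - 1.93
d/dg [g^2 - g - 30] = 2*g - 1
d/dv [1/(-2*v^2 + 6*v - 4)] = (v - 3/2)/(v^2 - 3*v + 2)^2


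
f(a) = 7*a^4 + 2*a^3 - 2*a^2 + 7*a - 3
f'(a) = 28*a^3 + 6*a^2 - 4*a + 7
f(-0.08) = -3.57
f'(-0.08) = 7.34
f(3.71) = 1423.72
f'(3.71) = 1504.56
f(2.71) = 418.64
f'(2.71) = 597.49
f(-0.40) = -6.07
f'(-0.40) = 7.77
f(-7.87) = 25696.41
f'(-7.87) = -13238.31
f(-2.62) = 258.80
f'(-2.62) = -444.91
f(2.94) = 574.10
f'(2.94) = 758.64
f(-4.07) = 1721.31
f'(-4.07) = -1765.07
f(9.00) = 47283.00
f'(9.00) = 20869.00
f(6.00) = 9471.00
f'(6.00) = 6247.00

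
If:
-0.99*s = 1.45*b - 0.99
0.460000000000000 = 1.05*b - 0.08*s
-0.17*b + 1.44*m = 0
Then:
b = 0.46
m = 0.05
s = 0.32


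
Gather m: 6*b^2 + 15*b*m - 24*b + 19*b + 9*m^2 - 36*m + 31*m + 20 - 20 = 6*b^2 - 5*b + 9*m^2 + m*(15*b - 5)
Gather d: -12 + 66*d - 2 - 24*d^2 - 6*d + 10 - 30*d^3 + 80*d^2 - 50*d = -30*d^3 + 56*d^2 + 10*d - 4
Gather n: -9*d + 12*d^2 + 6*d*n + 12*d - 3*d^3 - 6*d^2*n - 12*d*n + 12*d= -3*d^3 + 12*d^2 + 15*d + n*(-6*d^2 - 6*d)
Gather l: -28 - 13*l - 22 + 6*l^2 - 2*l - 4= 6*l^2 - 15*l - 54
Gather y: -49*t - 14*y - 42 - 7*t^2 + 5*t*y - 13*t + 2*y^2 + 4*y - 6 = -7*t^2 - 62*t + 2*y^2 + y*(5*t - 10) - 48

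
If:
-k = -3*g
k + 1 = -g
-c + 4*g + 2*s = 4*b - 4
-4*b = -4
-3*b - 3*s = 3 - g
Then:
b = 1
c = -31/6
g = -1/4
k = -3/4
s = -25/12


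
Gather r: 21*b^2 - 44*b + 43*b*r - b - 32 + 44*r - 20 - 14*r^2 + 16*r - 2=21*b^2 - 45*b - 14*r^2 + r*(43*b + 60) - 54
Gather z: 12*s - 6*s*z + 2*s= -6*s*z + 14*s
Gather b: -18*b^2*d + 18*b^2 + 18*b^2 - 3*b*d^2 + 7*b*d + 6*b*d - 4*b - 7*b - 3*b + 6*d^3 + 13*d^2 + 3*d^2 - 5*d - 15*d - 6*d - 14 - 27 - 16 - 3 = b^2*(36 - 18*d) + b*(-3*d^2 + 13*d - 14) + 6*d^3 + 16*d^2 - 26*d - 60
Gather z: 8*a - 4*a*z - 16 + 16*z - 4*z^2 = 8*a - 4*z^2 + z*(16 - 4*a) - 16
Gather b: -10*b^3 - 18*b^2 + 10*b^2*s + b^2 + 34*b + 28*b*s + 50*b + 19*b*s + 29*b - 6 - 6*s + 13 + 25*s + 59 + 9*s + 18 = -10*b^3 + b^2*(10*s - 17) + b*(47*s + 113) + 28*s + 84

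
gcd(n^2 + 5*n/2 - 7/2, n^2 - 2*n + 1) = n - 1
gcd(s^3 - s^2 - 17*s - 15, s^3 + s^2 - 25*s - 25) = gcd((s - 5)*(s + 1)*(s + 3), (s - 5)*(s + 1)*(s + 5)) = s^2 - 4*s - 5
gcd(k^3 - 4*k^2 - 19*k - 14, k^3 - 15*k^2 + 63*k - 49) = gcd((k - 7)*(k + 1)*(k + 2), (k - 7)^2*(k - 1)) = k - 7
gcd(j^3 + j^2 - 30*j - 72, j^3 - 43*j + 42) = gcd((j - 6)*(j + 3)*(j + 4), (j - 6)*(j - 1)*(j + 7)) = j - 6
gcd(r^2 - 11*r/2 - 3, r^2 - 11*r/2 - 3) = r^2 - 11*r/2 - 3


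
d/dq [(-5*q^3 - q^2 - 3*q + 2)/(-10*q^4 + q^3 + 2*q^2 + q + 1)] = (-50*q^6 - 20*q^5 - 99*q^4 + 76*q^3 - 16*q^2 - 10*q - 5)/(100*q^8 - 20*q^7 - 39*q^6 - 16*q^5 - 14*q^4 + 6*q^3 + 5*q^2 + 2*q + 1)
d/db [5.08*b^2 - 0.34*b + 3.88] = 10.16*b - 0.34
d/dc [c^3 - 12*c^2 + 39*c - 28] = 3*c^2 - 24*c + 39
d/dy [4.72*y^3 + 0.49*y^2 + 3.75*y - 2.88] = 14.16*y^2 + 0.98*y + 3.75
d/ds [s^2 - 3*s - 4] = 2*s - 3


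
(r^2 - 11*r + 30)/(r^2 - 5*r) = (r - 6)/r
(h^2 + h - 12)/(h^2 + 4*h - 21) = (h + 4)/(h + 7)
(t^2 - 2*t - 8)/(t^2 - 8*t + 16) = (t + 2)/(t - 4)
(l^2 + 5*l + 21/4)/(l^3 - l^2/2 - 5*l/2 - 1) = (4*l^2 + 20*l + 21)/(2*(2*l^3 - l^2 - 5*l - 2))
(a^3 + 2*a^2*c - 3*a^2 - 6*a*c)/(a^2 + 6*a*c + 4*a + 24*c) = a*(a^2 + 2*a*c - 3*a - 6*c)/(a^2 + 6*a*c + 4*a + 24*c)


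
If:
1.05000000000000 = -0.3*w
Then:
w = -3.50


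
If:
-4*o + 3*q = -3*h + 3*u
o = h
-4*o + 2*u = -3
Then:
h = u/2 + 3/4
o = u/2 + 3/4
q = 7*u/6 + 1/4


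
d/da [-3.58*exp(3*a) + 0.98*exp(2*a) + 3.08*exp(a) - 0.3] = (-10.74*exp(2*a) + 1.96*exp(a) + 3.08)*exp(a)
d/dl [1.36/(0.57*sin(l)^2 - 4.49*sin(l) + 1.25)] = (6.1064 - 1.5504*sin(l))*cos(l)/(0.57*sin(l)^2 - 4.49*sin(l) + 1.25)^2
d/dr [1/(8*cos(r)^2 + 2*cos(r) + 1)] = 2*(8*cos(r) + 1)*sin(r)/(8*cos(r)^2 + 2*cos(r) + 1)^2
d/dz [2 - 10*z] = -10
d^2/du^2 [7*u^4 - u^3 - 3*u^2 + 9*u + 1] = 84*u^2 - 6*u - 6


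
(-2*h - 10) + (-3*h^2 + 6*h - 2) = -3*h^2 + 4*h - 12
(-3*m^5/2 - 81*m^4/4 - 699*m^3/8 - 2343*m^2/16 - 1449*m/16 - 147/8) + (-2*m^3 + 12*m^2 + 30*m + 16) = -3*m^5/2 - 81*m^4/4 - 715*m^3/8 - 2151*m^2/16 - 969*m/16 - 19/8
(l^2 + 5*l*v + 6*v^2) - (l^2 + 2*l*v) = 3*l*v + 6*v^2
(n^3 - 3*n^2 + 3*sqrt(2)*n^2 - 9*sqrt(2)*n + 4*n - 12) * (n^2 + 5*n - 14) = n^5 + 2*n^4 + 3*sqrt(2)*n^4 - 25*n^3 + 6*sqrt(2)*n^3 - 87*sqrt(2)*n^2 + 50*n^2 - 116*n + 126*sqrt(2)*n + 168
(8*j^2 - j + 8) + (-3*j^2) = 5*j^2 - j + 8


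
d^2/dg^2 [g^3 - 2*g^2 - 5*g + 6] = 6*g - 4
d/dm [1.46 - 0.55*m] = -0.550000000000000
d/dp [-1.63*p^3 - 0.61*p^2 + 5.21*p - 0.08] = -4.89*p^2 - 1.22*p + 5.21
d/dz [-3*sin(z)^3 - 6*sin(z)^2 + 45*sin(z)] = 3*(-3*sin(z)^2 - 4*sin(z) + 15)*cos(z)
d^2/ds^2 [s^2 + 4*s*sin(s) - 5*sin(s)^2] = -4*s*sin(s) + 20*sin(s)^2 + 8*cos(s) - 8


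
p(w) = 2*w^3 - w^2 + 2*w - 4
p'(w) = 6*w^2 - 2*w + 2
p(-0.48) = -5.41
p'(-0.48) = 4.34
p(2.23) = 17.67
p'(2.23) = 27.38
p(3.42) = 71.15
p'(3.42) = 65.34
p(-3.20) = -86.18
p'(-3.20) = 69.84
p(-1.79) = -22.25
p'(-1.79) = 24.80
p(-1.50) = -16.00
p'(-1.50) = 18.50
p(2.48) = 25.32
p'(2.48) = 33.94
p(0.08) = -3.85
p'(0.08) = 1.88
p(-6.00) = -484.00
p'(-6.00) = 230.00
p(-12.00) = -3628.00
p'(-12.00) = 890.00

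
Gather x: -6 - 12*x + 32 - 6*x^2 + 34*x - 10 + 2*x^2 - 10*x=-4*x^2 + 12*x + 16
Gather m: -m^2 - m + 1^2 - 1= -m^2 - m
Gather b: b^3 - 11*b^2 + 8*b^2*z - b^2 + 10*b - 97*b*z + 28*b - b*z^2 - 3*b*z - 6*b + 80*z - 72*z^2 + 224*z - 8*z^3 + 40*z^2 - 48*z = b^3 + b^2*(8*z - 12) + b*(-z^2 - 100*z + 32) - 8*z^3 - 32*z^2 + 256*z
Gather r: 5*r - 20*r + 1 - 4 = -15*r - 3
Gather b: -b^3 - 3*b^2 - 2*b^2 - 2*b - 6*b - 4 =-b^3 - 5*b^2 - 8*b - 4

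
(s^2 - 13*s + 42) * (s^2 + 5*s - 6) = s^4 - 8*s^3 - 29*s^2 + 288*s - 252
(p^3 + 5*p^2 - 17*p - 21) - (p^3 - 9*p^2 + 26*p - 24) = 14*p^2 - 43*p + 3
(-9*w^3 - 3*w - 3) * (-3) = 27*w^3 + 9*w + 9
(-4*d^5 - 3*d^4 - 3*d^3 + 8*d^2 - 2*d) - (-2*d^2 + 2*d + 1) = -4*d^5 - 3*d^4 - 3*d^3 + 10*d^2 - 4*d - 1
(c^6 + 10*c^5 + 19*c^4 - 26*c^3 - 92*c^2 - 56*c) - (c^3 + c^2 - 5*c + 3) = c^6 + 10*c^5 + 19*c^4 - 27*c^3 - 93*c^2 - 51*c - 3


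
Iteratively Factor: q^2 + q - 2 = (q + 2)*(q - 1)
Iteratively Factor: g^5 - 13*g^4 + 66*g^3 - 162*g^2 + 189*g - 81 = (g - 3)*(g^4 - 10*g^3 + 36*g^2 - 54*g + 27) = (g - 3)^2*(g^3 - 7*g^2 + 15*g - 9) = (g - 3)^3*(g^2 - 4*g + 3) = (g - 3)^4*(g - 1)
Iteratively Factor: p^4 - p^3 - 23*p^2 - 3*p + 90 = (p + 3)*(p^3 - 4*p^2 - 11*p + 30) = (p - 5)*(p + 3)*(p^2 + p - 6) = (p - 5)*(p - 2)*(p + 3)*(p + 3)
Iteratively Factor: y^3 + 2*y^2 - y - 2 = (y + 2)*(y^2 - 1) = (y - 1)*(y + 2)*(y + 1)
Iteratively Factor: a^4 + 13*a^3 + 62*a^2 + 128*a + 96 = (a + 4)*(a^3 + 9*a^2 + 26*a + 24) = (a + 3)*(a + 4)*(a^2 + 6*a + 8) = (a + 3)*(a + 4)^2*(a + 2)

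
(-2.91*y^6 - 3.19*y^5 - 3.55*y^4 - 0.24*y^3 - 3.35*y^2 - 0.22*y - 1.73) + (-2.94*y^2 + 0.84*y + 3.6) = -2.91*y^6 - 3.19*y^5 - 3.55*y^4 - 0.24*y^3 - 6.29*y^2 + 0.62*y + 1.87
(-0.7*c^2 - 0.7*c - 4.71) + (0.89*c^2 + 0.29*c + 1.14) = 0.19*c^2 - 0.41*c - 3.57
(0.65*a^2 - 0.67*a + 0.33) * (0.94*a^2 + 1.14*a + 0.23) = 0.611*a^4 + 0.1112*a^3 - 0.3041*a^2 + 0.2221*a + 0.0759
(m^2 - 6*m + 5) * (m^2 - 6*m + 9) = m^4 - 12*m^3 + 50*m^2 - 84*m + 45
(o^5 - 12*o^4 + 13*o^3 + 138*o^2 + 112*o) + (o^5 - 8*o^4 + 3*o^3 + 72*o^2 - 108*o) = 2*o^5 - 20*o^4 + 16*o^3 + 210*o^2 + 4*o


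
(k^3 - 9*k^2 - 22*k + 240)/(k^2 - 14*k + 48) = k + 5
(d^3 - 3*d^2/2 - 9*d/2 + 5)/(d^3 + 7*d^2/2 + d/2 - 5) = (2*d - 5)/(2*d + 5)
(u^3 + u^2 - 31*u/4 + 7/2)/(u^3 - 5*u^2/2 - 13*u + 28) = (u - 1/2)/(u - 4)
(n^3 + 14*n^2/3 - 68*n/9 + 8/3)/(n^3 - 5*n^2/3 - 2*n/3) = (-9*n^3 - 42*n^2 + 68*n - 24)/(3*n*(-3*n^2 + 5*n + 2))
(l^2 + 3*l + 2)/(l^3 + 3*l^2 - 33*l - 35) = (l + 2)/(l^2 + 2*l - 35)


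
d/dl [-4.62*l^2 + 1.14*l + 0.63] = 1.14 - 9.24*l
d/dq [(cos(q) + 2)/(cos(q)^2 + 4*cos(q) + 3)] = (cos(q)^2 + 4*cos(q) + 5)*sin(q)/(cos(q)^2 + 4*cos(q) + 3)^2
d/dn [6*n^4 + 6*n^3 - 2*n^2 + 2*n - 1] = 24*n^3 + 18*n^2 - 4*n + 2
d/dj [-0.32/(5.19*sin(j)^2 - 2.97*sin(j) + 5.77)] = (3.3216*sin(j) - 0.9504)*cos(j)/(5.19*sin(j)^2 - 2.97*sin(j) + 5.77)^2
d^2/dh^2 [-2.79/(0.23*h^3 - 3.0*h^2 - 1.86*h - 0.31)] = ((3.8502*h - 16.74)*(-0.23*h^3 + 3.0*h^2 + 1.86*h + 0.31) + 2.79*(-1.38*h^2 + 12.0*h + 3.72)*(-0.69*h^2 + 6.0*h + 1.86))/(-0.23*h^3 + 3.0*h^2 + 1.86*h + 0.31)^3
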